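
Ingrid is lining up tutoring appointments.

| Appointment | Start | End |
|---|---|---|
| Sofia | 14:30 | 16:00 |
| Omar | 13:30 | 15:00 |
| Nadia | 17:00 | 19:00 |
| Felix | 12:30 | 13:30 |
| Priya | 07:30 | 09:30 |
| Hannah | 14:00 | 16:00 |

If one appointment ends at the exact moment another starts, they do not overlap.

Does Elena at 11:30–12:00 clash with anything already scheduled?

Priya: ends 09:30 at or before Elena starts 11:30 → clear.
Felix: starts 12:30 at or after Elena ends 12:00 → clear.
Omar: starts 13:30 at or after Elena ends 12:00 → clear.
Hannah: starts 14:00 at or after Elena ends 12:00 → clear.
Sofia: starts 14:30 at or after Elena ends 12:00 → clear.
Nadia: starts 17:00 at or after Elena ends 12:00 → clear.

No — it doesn't clash with anything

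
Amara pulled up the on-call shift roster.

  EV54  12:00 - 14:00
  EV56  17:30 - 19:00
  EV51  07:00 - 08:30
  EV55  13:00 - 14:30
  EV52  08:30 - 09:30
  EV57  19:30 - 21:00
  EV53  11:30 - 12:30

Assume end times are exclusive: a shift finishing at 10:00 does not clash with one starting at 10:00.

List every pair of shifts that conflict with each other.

Sorted by start: EV51, EV52, EV53, EV54, EV55, EV56, EV57.
EV52 starts exactly when EV51 ends (back-to-back, no overlap); EV51 is clear from here.
EV53 starts after EV52 ends; EV52 is clear from here.
EV54 starts before EV53 ends → EV53 and EV54 overlap.
EV55 starts after EV53 ends; EV53 is clear from here.
EV55 starts before EV54 ends → EV54 and EV55 overlap.
EV56 starts after EV54 ends; EV54 is clear from here.
EV56 starts after EV55 ends; EV55 is clear from here.
EV57 starts after EV56 ends.

EV53 & EV54, EV54 & EV55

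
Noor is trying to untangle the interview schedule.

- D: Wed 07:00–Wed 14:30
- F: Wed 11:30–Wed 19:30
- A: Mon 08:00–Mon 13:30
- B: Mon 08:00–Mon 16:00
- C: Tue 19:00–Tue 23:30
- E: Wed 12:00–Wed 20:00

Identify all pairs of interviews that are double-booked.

A & B, D & E, D & F, E & F

Sorted by start: A, B, C, D, F, E.
B starts before A ends → A and B overlap.
C starts after A ends; A is clear from here.
C starts after B ends; B is clear from here.
D starts after C ends; C is clear from here.
F starts before D ends → D and F overlap.
E starts before D ends → D and E overlap.
E starts before F ends → F and E overlap.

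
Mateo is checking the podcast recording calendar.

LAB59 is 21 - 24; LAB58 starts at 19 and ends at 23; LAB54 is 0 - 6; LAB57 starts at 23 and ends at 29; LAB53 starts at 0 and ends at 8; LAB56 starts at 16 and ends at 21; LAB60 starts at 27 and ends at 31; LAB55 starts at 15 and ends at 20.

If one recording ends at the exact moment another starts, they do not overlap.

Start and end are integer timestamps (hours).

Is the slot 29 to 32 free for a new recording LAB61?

No — it overlaps LAB60

LAB53: ends 8 at or before LAB61 starts 29 → clear.
LAB54: ends 6 at or before LAB61 starts 29 → clear.
LAB55: ends 20 at or before LAB61 starts 29 → clear.
LAB56: ends 21 at or before LAB61 starts 29 → clear.
LAB58: ends 23 at or before LAB61 starts 29 → clear.
LAB59: ends 24 at or before LAB61 starts 29 → clear.
LAB57: ends 29 at or before LAB61 starts 29 → clear.
LAB60: starts 27 before LAB61 ends 32, and ends 31 after LAB61 starts 29 → overlap.
LAB61 overlaps LAB60.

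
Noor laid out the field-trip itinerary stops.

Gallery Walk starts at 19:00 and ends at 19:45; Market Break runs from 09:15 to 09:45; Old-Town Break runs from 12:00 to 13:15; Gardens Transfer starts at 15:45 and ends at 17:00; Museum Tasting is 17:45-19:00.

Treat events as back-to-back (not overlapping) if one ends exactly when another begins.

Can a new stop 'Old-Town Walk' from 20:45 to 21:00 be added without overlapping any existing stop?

Market Break: ends 09:45 at or before Old-Town Walk starts 20:45 → clear.
Old-Town Break: ends 13:15 at or before Old-Town Walk starts 20:45 → clear.
Gardens Transfer: ends 17:00 at or before Old-Town Walk starts 20:45 → clear.
Museum Tasting: ends 19:00 at or before Old-Town Walk starts 20:45 → clear.
Gallery Walk: ends 19:45 at or before Old-Town Walk starts 20:45 → clear.

Yes — the slot is free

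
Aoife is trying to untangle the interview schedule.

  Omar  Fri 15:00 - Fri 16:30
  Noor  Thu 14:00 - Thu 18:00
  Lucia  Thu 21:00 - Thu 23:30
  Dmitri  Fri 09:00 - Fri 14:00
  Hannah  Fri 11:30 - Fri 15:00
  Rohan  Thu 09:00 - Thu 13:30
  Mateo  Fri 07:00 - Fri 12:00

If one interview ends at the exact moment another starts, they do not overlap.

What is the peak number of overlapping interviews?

3

Sort all start/end points and keep a running count:
Thu 09:00 start Rohan → 1
Thu 13:30 end Rohan → 0
Thu 14:00 start Noor → 1
Thu 18:00 end Noor → 0
Thu 21:00 start Lucia → 1
Thu 23:30 end Lucia → 0
Fri 07:00 start Mateo → 1
Fri 09:00 start Dmitri → 2
Fri 11:30 start Hannah → 3
Fri 12:00 end Mateo → 2
Fri 14:00 end Dmitri → 1
Fri 15:00 end Hannah → 0
Fri 15:00 start Omar → 1
Fri 16:30 end Omar → 0
Peak is 3, at Fri 11:30 (Dmitri, Hannah, Mateo).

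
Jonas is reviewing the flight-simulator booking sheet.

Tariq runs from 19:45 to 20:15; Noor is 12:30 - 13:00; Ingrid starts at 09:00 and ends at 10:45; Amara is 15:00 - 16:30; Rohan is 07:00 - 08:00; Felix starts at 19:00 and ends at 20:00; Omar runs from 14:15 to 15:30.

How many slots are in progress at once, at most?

Sort all start/end points and keep a running count:
07:00 start Rohan → 1
08:00 end Rohan → 0
09:00 start Ingrid → 1
10:45 end Ingrid → 0
12:30 start Noor → 1
13:00 end Noor → 0
14:15 start Omar → 1
15:00 start Amara → 2
15:30 end Omar → 1
16:30 end Amara → 0
19:00 start Felix → 1
19:45 start Tariq → 2
20:00 end Felix → 1
20:15 end Tariq → 0
Peak is 2, at 15:00 (Amara, Omar).

2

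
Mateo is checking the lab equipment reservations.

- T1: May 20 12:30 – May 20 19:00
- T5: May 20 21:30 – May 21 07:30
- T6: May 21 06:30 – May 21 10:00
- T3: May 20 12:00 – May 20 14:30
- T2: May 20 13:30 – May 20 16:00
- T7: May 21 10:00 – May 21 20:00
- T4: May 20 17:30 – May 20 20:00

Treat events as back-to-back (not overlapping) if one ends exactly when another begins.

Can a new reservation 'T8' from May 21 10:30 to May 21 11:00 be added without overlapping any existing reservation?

No — it overlaps T7

T3: ends May 20 14:30 at or before T8 starts May 21 10:30 → clear.
T1: ends May 20 19:00 at or before T8 starts May 21 10:30 → clear.
T2: ends May 20 16:00 at or before T8 starts May 21 10:30 → clear.
T4: ends May 20 20:00 at or before T8 starts May 21 10:30 → clear.
T5: ends May 21 07:30 at or before T8 starts May 21 10:30 → clear.
T6: ends May 21 10:00 at or before T8 starts May 21 10:30 → clear.
T7: starts May 21 10:00 before T8 ends May 21 11:00, and ends May 21 20:00 after T8 starts May 21 10:30 → overlap.
T8 overlaps T7.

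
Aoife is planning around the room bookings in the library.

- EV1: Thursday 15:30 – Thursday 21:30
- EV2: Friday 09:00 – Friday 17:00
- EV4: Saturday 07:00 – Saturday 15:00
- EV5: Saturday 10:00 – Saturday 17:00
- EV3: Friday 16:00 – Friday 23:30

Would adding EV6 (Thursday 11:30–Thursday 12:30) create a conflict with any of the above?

No — it doesn't clash with anything

EV1: starts Thursday 15:30 at or after EV6 ends Thursday 12:30 → clear.
EV2: starts Friday 09:00 at or after EV6 ends Thursday 12:30 → clear.
EV3: starts Friday 16:00 at or after EV6 ends Thursday 12:30 → clear.
EV4: starts Saturday 07:00 at or after EV6 ends Thursday 12:30 → clear.
EV5: starts Saturday 10:00 at or after EV6 ends Thursday 12:30 → clear.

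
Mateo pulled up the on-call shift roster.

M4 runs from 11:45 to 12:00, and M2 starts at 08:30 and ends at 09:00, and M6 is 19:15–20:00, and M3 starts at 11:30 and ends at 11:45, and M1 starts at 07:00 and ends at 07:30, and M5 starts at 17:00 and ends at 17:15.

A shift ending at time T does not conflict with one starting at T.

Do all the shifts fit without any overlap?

Yes

Sorted by start: M1, M2, M3, M4, M5, M6.
M2 starts after M1 ends — done with M1.
M3 starts after M2 ends — done with M2.
M4 starts exactly when M3 ends (back-to-back, no overlap) — done with M3.
M5 starts after M4 ends — done with M4.
M6 starts after M5 ends.
Every pair is clear; the schedule has no overlaps.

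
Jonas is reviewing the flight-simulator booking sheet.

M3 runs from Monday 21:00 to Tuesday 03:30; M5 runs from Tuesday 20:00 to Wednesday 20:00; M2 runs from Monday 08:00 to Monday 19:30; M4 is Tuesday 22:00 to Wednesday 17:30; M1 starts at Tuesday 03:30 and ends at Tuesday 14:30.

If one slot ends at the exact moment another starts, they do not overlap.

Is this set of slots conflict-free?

No

Two intervals overlap when each starts before the other ends.
Sorted by start: M2, M3, M1, M5, M4.
M3 starts after M2 ends, so nothing later overlaps M2 either.
M1 starts exactly when M3 ends (back-to-back, no overlap), so nothing later overlaps M3 either.
M5 starts after M1 ends, so nothing later overlaps M1 either.
M4 starts before M5 ends → M5 and M4 overlap.
That's a conflict, so the schedule is not conflict-free.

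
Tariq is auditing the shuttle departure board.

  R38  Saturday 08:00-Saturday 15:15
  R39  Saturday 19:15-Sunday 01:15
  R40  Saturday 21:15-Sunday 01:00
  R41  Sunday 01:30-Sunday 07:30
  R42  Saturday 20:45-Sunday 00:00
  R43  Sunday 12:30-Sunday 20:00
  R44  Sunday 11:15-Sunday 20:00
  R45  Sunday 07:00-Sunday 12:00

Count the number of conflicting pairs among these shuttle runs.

Sorted by start: R38, R39, R42, R40, R41, R45, R44, R43.
R39 starts after R38 ends — done with R38.
R42 starts before R39 ends → R39 and R42 overlap.
R40 starts before R39 ends → R39 and R40 overlap.
R41 starts after R39 ends — done with R39.
R40 starts before R42 ends → R42 and R40 overlap.
R41 starts after R42 ends — done with R42.
R41 starts after R40 ends — done with R40.
R45 starts before R41 ends → R41 and R45 overlap.
R44 starts after R41 ends — done with R41.
R44 starts before R45 ends → R45 and R44 overlap.
R43 starts after R45 ends.
R43 starts before R44 ends → R44 and R43 overlap.
Overlapping pairs: R39 & R40, R39 & R42, R40 & R42, R41 & R45, R43 & R44, R44 & R45 — 6 in total.

6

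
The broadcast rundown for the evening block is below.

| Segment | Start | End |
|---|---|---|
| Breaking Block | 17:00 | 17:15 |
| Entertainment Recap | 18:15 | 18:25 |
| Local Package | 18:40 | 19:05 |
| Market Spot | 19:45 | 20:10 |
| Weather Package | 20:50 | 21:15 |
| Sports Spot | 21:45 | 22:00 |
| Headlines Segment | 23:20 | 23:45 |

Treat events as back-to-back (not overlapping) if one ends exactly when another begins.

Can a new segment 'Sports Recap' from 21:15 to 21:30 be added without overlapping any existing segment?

Yes — the slot is free

Breaking Block: ends 17:15 at or before Sports Recap starts 21:15 → clear.
Entertainment Recap: ends 18:25 at or before Sports Recap starts 21:15 → clear.
Local Package: ends 19:05 at or before Sports Recap starts 21:15 → clear.
Market Spot: ends 20:10 at or before Sports Recap starts 21:15 → clear.
Weather Package: ends 21:15 at or before Sports Recap starts 21:15 → clear.
Sports Spot: starts 21:45 at or after Sports Recap ends 21:30 → clear.
Headlines Segment: starts 23:20 at or after Sports Recap ends 21:30 → clear.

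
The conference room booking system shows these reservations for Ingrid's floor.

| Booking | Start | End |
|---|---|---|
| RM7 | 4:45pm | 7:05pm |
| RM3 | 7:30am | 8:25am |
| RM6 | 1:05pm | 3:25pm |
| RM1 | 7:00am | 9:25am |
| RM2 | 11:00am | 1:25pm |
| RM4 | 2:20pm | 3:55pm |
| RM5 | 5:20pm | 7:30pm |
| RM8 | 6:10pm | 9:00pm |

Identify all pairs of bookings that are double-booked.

RM1 & RM3, RM2 & RM6, RM4 & RM6, RM5 & RM7, RM5 & RM8, RM7 & RM8

Two intervals overlap when each starts before the other ends.
Sorted by start: RM1, RM3, RM2, RM6, RM4, RM7, RM5, RM8.
RM3 starts before RM1 ends → RM1 and RM3 overlap.
RM2 starts after RM1 ends — done with RM1.
RM2 starts after RM3 ends — done with RM3.
RM6 starts before RM2 ends → RM2 and RM6 overlap.
RM4 starts after RM2 ends — done with RM2.
RM4 starts before RM6 ends → RM6 and RM4 overlap.
RM7 starts after RM6 ends — done with RM6.
RM7 starts after RM4 ends — done with RM4.
RM5 starts before RM7 ends → RM7 and RM5 overlap.
RM8 starts before RM7 ends → RM7 and RM8 overlap.
RM8 starts before RM5 ends → RM5 and RM8 overlap.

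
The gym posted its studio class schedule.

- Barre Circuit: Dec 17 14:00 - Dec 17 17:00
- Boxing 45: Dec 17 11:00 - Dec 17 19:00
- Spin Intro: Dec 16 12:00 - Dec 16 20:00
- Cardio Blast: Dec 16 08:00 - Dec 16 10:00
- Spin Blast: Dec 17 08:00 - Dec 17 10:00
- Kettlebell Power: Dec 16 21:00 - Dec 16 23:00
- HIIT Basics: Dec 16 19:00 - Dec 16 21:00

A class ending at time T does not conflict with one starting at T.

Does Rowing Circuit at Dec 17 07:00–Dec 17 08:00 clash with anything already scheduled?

Cardio Blast: ends Dec 16 10:00 at or before Rowing Circuit starts Dec 17 07:00 → clear.
Spin Intro: ends Dec 16 20:00 at or before Rowing Circuit starts Dec 17 07:00 → clear.
HIIT Basics: ends Dec 16 21:00 at or before Rowing Circuit starts Dec 17 07:00 → clear.
Kettlebell Power: ends Dec 16 23:00 at or before Rowing Circuit starts Dec 17 07:00 → clear.
Spin Blast: starts Dec 17 08:00 at or after Rowing Circuit ends Dec 17 08:00 → clear.
Boxing 45: starts Dec 17 11:00 at or after Rowing Circuit ends Dec 17 08:00 → clear.
Barre Circuit: starts Dec 17 14:00 at or after Rowing Circuit ends Dec 17 08:00 → clear.

No — it doesn't clash with anything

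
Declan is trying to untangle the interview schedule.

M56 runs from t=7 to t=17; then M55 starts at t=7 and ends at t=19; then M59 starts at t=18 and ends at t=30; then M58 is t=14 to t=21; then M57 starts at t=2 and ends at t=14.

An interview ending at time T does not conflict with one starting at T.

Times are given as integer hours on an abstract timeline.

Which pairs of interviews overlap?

Sorted by start: M57, M55, M56, M58, M59.
M55 starts before M57 ends → M57 and M55 overlap.
M56 starts before M57 ends → M57 and M56 overlap.
M58 starts exactly when M57 ends (back-to-back, no overlap) — done with M57.
M56 starts before M55 ends → M55 and M56 overlap.
M58 starts before M55 ends → M55 and M58 overlap.
M59 starts before M55 ends → M55 and M59 overlap.
M58 starts before M56 ends → M56 and M58 overlap.
M59 starts after M56 ends.
M59 starts before M58 ends → M58 and M59 overlap.

M55 & M56, M55 & M57, M55 & M58, M55 & M59, M56 & M57, M56 & M58, M58 & M59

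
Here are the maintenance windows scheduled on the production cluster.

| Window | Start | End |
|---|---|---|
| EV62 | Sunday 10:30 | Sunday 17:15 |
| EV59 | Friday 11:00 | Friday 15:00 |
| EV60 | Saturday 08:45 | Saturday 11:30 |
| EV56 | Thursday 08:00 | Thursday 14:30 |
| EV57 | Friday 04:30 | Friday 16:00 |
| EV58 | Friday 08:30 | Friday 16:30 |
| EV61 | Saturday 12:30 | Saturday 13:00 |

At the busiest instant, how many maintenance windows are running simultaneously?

3

Sweep the timeline, counting +1 at each start and −1 at each end (ends before starts at a tie):
Thursday 08:00 start EV56 → 1
Thursday 14:30 end EV56 → 0
Friday 04:30 start EV57 → 1
Friday 08:30 start EV58 → 2
Friday 11:00 start EV59 → 3
Friday 15:00 end EV59 → 2
Friday 16:00 end EV57 → 1
Friday 16:30 end EV58 → 0
Saturday 08:45 start EV60 → 1
Saturday 11:30 end EV60 → 0
Saturday 12:30 start EV61 → 1
Saturday 13:00 end EV61 → 0
Sunday 10:30 start EV62 → 1
Sunday 17:15 end EV62 → 0
Peak is 3, at Friday 11:00 (EV57, EV58, EV59).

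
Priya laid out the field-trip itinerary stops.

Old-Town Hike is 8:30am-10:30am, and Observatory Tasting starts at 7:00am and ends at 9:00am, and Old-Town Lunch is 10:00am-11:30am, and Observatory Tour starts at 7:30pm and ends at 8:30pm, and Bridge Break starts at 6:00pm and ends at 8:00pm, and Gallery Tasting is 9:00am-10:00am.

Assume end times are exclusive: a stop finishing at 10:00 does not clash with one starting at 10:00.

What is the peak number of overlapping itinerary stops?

2

Sweep the timeline, counting +1 at each start and −1 at each end (ends before starts at a tie):
7:00am start Observatory Tasting → 1
8:30am start Old-Town Hike → 2
9:00am end Observatory Tasting → 1
9:00am start Gallery Tasting → 2
10:00am end Gallery Tasting → 1
10:00am start Old-Town Lunch → 2
10:30am end Old-Town Hike → 1
11:30am end Old-Town Lunch → 0
6:00pm start Bridge Break → 1
7:30pm start Observatory Tour → 2
8:00pm end Bridge Break → 1
8:30pm end Observatory Tour → 0
Peak is 2, at 8:30am (Observatory Tasting, Old-Town Hike).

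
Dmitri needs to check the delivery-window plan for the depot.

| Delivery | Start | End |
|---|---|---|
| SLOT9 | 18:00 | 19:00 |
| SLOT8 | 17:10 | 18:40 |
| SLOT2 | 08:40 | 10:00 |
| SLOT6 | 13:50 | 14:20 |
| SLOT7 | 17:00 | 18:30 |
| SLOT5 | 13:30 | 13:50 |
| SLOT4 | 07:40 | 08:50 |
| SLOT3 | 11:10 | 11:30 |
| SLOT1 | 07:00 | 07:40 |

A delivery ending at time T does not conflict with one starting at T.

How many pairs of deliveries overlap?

4

Sorted by start: SLOT1, SLOT4, SLOT2, SLOT3, SLOT5, SLOT6, SLOT7, SLOT8, SLOT9.
SLOT4 starts exactly when SLOT1 ends (back-to-back, no overlap), so nothing later overlaps SLOT1 either.
SLOT2 starts before SLOT4 ends → SLOT4 and SLOT2 overlap.
SLOT3 starts after SLOT4 ends, so nothing later overlaps SLOT4 either.
SLOT3 starts after SLOT2 ends, so nothing later overlaps SLOT2 either.
SLOT5 starts after SLOT3 ends, so nothing later overlaps SLOT3 either.
SLOT6 starts exactly when SLOT5 ends (back-to-back, no overlap), so nothing later overlaps SLOT5 either.
SLOT7 starts after SLOT6 ends, so nothing later overlaps SLOT6 either.
SLOT8 starts before SLOT7 ends → SLOT7 and SLOT8 overlap.
SLOT9 starts before SLOT7 ends → SLOT7 and SLOT9 overlap.
SLOT9 starts before SLOT8 ends → SLOT8 and SLOT9 overlap.
Overlapping pairs: SLOT2 & SLOT4, SLOT7 & SLOT8, SLOT7 & SLOT9, SLOT8 & SLOT9 — 4 in total.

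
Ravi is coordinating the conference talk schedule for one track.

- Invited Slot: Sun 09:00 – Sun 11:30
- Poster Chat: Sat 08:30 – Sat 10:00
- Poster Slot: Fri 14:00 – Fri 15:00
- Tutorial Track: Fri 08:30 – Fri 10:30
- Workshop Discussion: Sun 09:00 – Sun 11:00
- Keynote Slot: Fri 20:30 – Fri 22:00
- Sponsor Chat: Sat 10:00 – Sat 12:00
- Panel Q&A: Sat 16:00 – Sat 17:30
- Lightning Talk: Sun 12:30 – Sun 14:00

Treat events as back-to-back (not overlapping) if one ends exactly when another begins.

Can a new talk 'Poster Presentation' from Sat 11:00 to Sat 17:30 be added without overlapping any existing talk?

Tutorial Track: ends Fri 10:30 at or before Poster Presentation starts Sat 11:00 → clear.
Poster Slot: ends Fri 15:00 at or before Poster Presentation starts Sat 11:00 → clear.
Keynote Slot: ends Fri 22:00 at or before Poster Presentation starts Sat 11:00 → clear.
Poster Chat: ends Sat 10:00 at or before Poster Presentation starts Sat 11:00 → clear.
Sponsor Chat: starts Sat 10:00 before Poster Presentation ends Sat 17:30, and ends Sat 12:00 after Poster Presentation starts Sat 11:00 → overlap.
Panel Q&A: starts Sat 16:00 before Poster Presentation ends Sat 17:30, and ends Sat 17:30 after Poster Presentation starts Sat 11:00 → overlap.
Workshop Discussion: starts Sun 09:00 at or after Poster Presentation ends Sat 17:30 → clear.
Invited Slot: starts Sun 09:00 at or after Poster Presentation ends Sat 17:30 → clear.
Lightning Talk: starts Sun 12:30 at or after Poster Presentation ends Sat 17:30 → clear.
Poster Presentation overlaps Sponsor Chat, Panel Q&A.

No — it overlaps Panel Q&A, Sponsor Chat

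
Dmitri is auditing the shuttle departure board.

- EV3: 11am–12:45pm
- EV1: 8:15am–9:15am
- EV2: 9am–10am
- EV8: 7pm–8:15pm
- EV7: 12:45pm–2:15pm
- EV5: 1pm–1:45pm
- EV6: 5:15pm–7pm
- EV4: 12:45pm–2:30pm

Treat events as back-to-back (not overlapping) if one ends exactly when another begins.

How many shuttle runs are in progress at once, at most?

Sweep the timeline, counting +1 at each start and −1 at each end (ends before starts at a tie):
8:15am start EV1 → 1
9am start EV2 → 2
9:15am end EV1 → 1
10am end EV2 → 0
11am start EV3 → 1
12:45pm end EV3 → 0
12:45pm start EV4 → 1
12:45pm start EV7 → 2
1pm start EV5 → 3
1:45pm end EV5 → 2
2:15pm end EV7 → 1
2:30pm end EV4 → 0
5:15pm start EV6 → 1
7pm end EV6 → 0
7pm start EV8 → 1
8:15pm end EV8 → 0
Peak is 3, at 1pm (EV4, EV5, EV7).

3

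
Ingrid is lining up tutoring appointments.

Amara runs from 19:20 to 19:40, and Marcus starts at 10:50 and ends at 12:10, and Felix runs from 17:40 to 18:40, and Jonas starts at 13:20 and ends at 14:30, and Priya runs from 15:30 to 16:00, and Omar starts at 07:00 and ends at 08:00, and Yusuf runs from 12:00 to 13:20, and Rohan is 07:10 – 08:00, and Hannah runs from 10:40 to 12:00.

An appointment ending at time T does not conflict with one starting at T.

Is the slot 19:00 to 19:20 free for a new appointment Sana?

Omar: ends 08:00 at or before Sana starts 19:00 → clear.
Rohan: ends 08:00 at or before Sana starts 19:00 → clear.
Hannah: ends 12:00 at or before Sana starts 19:00 → clear.
Marcus: ends 12:10 at or before Sana starts 19:00 → clear.
Yusuf: ends 13:20 at or before Sana starts 19:00 → clear.
Jonas: ends 14:30 at or before Sana starts 19:00 → clear.
Priya: ends 16:00 at or before Sana starts 19:00 → clear.
Felix: ends 18:40 at or before Sana starts 19:00 → clear.
Amara: starts 19:20 at or after Sana ends 19:20 → clear.

Yes — the slot is free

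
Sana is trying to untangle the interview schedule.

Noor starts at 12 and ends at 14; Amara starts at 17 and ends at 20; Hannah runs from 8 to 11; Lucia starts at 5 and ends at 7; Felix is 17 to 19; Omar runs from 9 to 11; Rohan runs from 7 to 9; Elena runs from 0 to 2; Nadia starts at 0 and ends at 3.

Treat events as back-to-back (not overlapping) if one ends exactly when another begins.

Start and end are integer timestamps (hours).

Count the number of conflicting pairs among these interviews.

4

Sorted by start: Elena, Nadia, Lucia, Rohan, Hannah, Omar, Noor, Felix, Amara.
Nadia starts before Elena ends → Elena and Nadia overlap.
Lucia starts after Elena ends; Elena is clear from here.
Lucia starts after Nadia ends; Nadia is clear from here.
Rohan starts exactly when Lucia ends (back-to-back, no overlap); Lucia is clear from here.
Hannah starts before Rohan ends → Rohan and Hannah overlap.
Omar starts exactly when Rohan ends (back-to-back, no overlap); Rohan is clear from here.
Omar starts before Hannah ends → Hannah and Omar overlap.
Noor starts after Hannah ends; Hannah is clear from here.
Noor starts after Omar ends; Omar is clear from here.
Felix starts after Noor ends; Noor is clear from here.
Amara starts before Felix ends → Felix and Amara overlap.
Overlapping pairs: Amara & Felix, Elena & Nadia, Hannah & Omar, Hannah & Rohan — 4 in total.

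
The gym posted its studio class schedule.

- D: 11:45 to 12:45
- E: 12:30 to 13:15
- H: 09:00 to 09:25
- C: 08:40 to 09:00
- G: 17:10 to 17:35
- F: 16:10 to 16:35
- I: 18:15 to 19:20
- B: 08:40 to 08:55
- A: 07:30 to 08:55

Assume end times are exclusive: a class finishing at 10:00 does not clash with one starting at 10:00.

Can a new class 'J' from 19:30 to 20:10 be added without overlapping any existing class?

Yes — the slot is free

A: ends 08:55 at or before J starts 19:30 → clear.
B: ends 08:55 at or before J starts 19:30 → clear.
C: ends 09:00 at or before J starts 19:30 → clear.
H: ends 09:25 at or before J starts 19:30 → clear.
D: ends 12:45 at or before J starts 19:30 → clear.
E: ends 13:15 at or before J starts 19:30 → clear.
F: ends 16:35 at or before J starts 19:30 → clear.
G: ends 17:35 at or before J starts 19:30 → clear.
I: ends 19:20 at or before J starts 19:30 → clear.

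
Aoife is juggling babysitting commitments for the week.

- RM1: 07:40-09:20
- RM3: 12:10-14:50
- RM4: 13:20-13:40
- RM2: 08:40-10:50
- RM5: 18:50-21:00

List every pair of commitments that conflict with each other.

Sorted by start: RM1, RM2, RM3, RM4, RM5.
RM2 starts before RM1 ends → RM1 and RM2 overlap.
RM3 starts after RM1 ends; RM1 is clear from here.
RM3 starts after RM2 ends; RM2 is clear from here.
RM4 starts before RM3 ends → RM3 and RM4 overlap.
RM5 starts after RM3 ends.
RM5 starts after RM4 ends.

RM1 & RM2, RM3 & RM4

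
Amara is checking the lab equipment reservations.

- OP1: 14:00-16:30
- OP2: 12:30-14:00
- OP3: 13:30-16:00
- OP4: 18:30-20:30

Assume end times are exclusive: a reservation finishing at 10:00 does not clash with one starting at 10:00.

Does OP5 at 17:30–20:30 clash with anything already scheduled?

OP2: ends 14:00 at or before OP5 starts 17:30 → clear.
OP3: ends 16:00 at or before OP5 starts 17:30 → clear.
OP1: ends 16:30 at or before OP5 starts 17:30 → clear.
OP4: starts 18:30 before OP5 ends 20:30, and ends 20:30 after OP5 starts 17:30 → overlap.
OP5 overlaps OP4.

Yes — it overlaps OP4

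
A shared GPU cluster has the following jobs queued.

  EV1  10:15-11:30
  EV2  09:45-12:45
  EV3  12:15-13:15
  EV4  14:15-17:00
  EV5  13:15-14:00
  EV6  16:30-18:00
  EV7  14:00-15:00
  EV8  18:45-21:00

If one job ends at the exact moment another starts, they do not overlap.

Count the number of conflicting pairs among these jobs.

4

Sorted by start: EV2, EV1, EV3, EV5, EV7, EV4, EV6, EV8.
EV1 starts before EV2 ends → EV2 and EV1 overlap.
EV3 starts before EV2 ends → EV2 and EV3 overlap.
EV5 starts after EV2 ends; EV2 is clear from here.
EV3 starts after EV1 ends; EV1 is clear from here.
EV5 starts exactly when EV3 ends (back-to-back, no overlap); EV3 is clear from here.
EV7 starts exactly when EV5 ends (back-to-back, no overlap); EV5 is clear from here.
EV4 starts before EV7 ends → EV7 and EV4 overlap.
EV6 starts after EV7 ends; EV7 is clear from here.
EV6 starts before EV4 ends → EV4 and EV6 overlap.
EV8 starts after EV4 ends.
EV8 starts after EV6 ends.
Overlapping pairs: EV1 & EV2, EV2 & EV3, EV4 & EV6, EV4 & EV7 — 4 in total.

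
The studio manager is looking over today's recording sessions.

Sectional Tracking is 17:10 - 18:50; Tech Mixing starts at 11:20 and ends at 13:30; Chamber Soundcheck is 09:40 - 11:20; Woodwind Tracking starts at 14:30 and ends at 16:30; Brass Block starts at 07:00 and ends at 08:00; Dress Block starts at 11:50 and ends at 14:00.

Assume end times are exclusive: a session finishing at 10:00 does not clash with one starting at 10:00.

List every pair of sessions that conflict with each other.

Sorted by start: Brass Block, Chamber Soundcheck, Tech Mixing, Dress Block, Woodwind Tracking, Sectional Tracking.
Chamber Soundcheck starts after Brass Block ends; Brass Block is clear from here.
Tech Mixing starts exactly when Chamber Soundcheck ends (back-to-back, no overlap); Chamber Soundcheck is clear from here.
Dress Block starts before Tech Mixing ends → Tech Mixing and Dress Block overlap.
Woodwind Tracking starts after Tech Mixing ends; Tech Mixing is clear from here.
Woodwind Tracking starts after Dress Block ends; Dress Block is clear from here.
Sectional Tracking starts after Woodwind Tracking ends.

Dress Block & Tech Mixing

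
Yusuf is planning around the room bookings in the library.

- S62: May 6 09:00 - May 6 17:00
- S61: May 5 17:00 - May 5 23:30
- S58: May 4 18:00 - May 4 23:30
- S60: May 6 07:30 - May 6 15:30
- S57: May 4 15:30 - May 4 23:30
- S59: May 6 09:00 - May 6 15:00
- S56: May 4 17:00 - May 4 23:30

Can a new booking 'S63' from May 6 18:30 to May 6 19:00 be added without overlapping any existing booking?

Yes — the slot is free

S57: ends May 4 23:30 at or before S63 starts May 6 18:30 → clear.
S56: ends May 4 23:30 at or before S63 starts May 6 18:30 → clear.
S58: ends May 4 23:30 at or before S63 starts May 6 18:30 → clear.
S61: ends May 5 23:30 at or before S63 starts May 6 18:30 → clear.
S60: ends May 6 15:30 at or before S63 starts May 6 18:30 → clear.
S59: ends May 6 15:00 at or before S63 starts May 6 18:30 → clear.
S62: ends May 6 17:00 at or before S63 starts May 6 18:30 → clear.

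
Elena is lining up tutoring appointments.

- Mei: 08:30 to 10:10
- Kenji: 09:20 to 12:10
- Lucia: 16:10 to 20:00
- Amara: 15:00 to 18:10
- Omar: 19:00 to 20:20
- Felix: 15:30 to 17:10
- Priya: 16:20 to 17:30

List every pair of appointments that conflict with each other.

Check each pair: they overlap iff neither finishes before the other starts.
Sorted by start: Mei, Kenji, Amara, Felix, Lucia, Priya, Omar.
Kenji starts before Mei ends → Mei and Kenji overlap.
Amara starts after Mei ends; Mei is clear from here.
Amara starts after Kenji ends; Kenji is clear from here.
Felix starts before Amara ends → Amara and Felix overlap.
Lucia starts before Amara ends → Amara and Lucia overlap.
Priya starts before Amara ends → Amara and Priya overlap.
Omar starts after Amara ends.
Lucia starts before Felix ends → Felix and Lucia overlap.
Priya starts before Felix ends → Felix and Priya overlap.
Omar starts after Felix ends.
Priya starts before Lucia ends → Lucia and Priya overlap.
Omar starts before Lucia ends → Lucia and Omar overlap.
Omar starts after Priya ends.

Amara & Felix, Amara & Lucia, Amara & Priya, Felix & Lucia, Felix & Priya, Kenji & Mei, Lucia & Omar, Lucia & Priya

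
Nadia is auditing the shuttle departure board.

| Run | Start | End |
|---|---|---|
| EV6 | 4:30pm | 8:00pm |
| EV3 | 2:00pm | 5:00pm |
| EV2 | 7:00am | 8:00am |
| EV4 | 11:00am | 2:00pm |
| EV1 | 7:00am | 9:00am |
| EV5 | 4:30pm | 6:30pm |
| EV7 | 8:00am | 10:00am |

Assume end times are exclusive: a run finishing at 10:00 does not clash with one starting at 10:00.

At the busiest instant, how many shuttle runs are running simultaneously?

3

Walk through starts and ends in time order (an end at T is processed before a start at T):
7:00am start EV1 → 1
7:00am start EV2 → 2
8:00am end EV2 → 1
8:00am start EV7 → 2
9:00am end EV1 → 1
10:00am end EV7 → 0
11:00am start EV4 → 1
2:00pm end EV4 → 0
2:00pm start EV3 → 1
4:30pm start EV5 → 2
4:30pm start EV6 → 3
5:00pm end EV3 → 2
6:30pm end EV5 → 1
8:00pm end EV6 → 0
Peak is 3, at 4:30pm (EV3, EV5, EV6).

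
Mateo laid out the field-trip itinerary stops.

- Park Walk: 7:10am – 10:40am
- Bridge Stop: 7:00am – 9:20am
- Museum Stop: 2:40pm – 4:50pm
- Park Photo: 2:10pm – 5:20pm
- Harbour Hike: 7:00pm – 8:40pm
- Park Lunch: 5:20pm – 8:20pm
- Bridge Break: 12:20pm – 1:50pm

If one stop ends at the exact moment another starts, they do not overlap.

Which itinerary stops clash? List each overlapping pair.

Two intervals overlap when each starts before the other ends.
Sorted by start: Bridge Stop, Park Walk, Bridge Break, Park Photo, Museum Stop, Park Lunch, Harbour Hike.
Park Walk starts before Bridge Stop ends → Bridge Stop and Park Walk overlap.
Bridge Break starts after Bridge Stop ends, so nothing later overlaps Bridge Stop either.
Bridge Break starts after Park Walk ends, so nothing later overlaps Park Walk either.
Park Photo starts after Bridge Break ends, so nothing later overlaps Bridge Break either.
Museum Stop starts before Park Photo ends → Park Photo and Museum Stop overlap.
Park Lunch starts exactly when Park Photo ends (back-to-back, no overlap), so nothing later overlaps Park Photo either.
Park Lunch starts after Museum Stop ends, so nothing later overlaps Museum Stop either.
Harbour Hike starts before Park Lunch ends → Park Lunch and Harbour Hike overlap.

Bridge Stop & Park Walk, Harbour Hike & Park Lunch, Museum Stop & Park Photo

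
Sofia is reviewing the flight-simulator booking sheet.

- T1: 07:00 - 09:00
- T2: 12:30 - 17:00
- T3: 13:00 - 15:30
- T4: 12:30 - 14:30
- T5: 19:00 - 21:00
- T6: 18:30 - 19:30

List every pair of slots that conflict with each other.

T2 & T3, T2 & T4, T3 & T4, T5 & T6

Sorted by start: T1, T2, T4, T3, T6, T5.
T2 starts after T1 ends, so T1 has no further overlaps.
T4 starts before T2 ends → T2 and T4 overlap.
T3 starts before T2 ends → T2 and T3 overlap.
T6 starts after T2 ends, so T2 has no further overlaps.
T3 starts before T4 ends → T4 and T3 overlap.
T6 starts after T4 ends, so T4 has no further overlaps.
T6 starts after T3 ends, so T3 has no further overlaps.
T5 starts before T6 ends → T6 and T5 overlap.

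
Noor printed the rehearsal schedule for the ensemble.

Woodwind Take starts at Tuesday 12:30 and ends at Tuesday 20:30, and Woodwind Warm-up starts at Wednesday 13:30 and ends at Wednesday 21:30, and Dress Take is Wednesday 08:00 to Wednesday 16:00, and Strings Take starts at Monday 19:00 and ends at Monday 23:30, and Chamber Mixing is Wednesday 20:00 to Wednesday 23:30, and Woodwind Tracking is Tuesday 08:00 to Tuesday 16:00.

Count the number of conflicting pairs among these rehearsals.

Two intervals overlap when each starts before the other ends.
Sorted by start: Strings Take, Woodwind Tracking, Woodwind Take, Dress Take, Woodwind Warm-up, Chamber Mixing.
Woodwind Tracking starts after Strings Take ends; Strings Take is clear from here.
Woodwind Take starts before Woodwind Tracking ends → Woodwind Tracking and Woodwind Take overlap.
Dress Take starts after Woodwind Tracking ends; Woodwind Tracking is clear from here.
Dress Take starts after Woodwind Take ends; Woodwind Take is clear from here.
Woodwind Warm-up starts before Dress Take ends → Dress Take and Woodwind Warm-up overlap.
Chamber Mixing starts after Dress Take ends.
Chamber Mixing starts before Woodwind Warm-up ends → Woodwind Warm-up and Chamber Mixing overlap.
Overlapping pairs: Chamber Mixing & Woodwind Warm-up, Dress Take & Woodwind Warm-up, Woodwind Take & Woodwind Tracking — 3 in total.

3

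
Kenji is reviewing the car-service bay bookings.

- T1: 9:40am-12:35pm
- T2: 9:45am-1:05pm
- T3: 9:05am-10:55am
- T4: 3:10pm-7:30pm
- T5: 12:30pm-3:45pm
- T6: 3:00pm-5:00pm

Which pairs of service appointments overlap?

T1 & T2, T1 & T3, T1 & T5, T2 & T3, T2 & T5, T4 & T5, T4 & T6, T5 & T6

Two intervals overlap when each starts before the other ends.
Sorted by start: T3, T1, T2, T5, T6, T4.
T1 starts before T3 ends → T3 and T1 overlap.
T2 starts before T3 ends → T3 and T2 overlap.
T5 starts after T3 ends — done with T3.
T2 starts before T1 ends → T1 and T2 overlap.
T5 starts before T1 ends → T1 and T5 overlap.
T6 starts after T1 ends — done with T1.
T5 starts before T2 ends → T2 and T5 overlap.
T6 starts after T2 ends — done with T2.
T6 starts before T5 ends → T5 and T6 overlap.
T4 starts before T5 ends → T5 and T4 overlap.
T4 starts before T6 ends → T6 and T4 overlap.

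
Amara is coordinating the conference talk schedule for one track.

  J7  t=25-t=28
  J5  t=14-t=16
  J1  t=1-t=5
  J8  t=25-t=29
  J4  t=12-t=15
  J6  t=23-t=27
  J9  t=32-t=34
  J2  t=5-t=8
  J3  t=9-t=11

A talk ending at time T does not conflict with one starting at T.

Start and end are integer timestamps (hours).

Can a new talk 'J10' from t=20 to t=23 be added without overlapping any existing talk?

J1: ends t=5 at or before J10 starts t=20 → clear.
J2: ends t=8 at or before J10 starts t=20 → clear.
J3: ends t=11 at or before J10 starts t=20 → clear.
J4: ends t=15 at or before J10 starts t=20 → clear.
J5: ends t=16 at or before J10 starts t=20 → clear.
J6: starts t=23 at or after J10 ends t=23 → clear.
J7: starts t=25 at or after J10 ends t=23 → clear.
J8: starts t=25 at or after J10 ends t=23 → clear.
J9: starts t=32 at or after J10 ends t=23 → clear.

Yes — the slot is free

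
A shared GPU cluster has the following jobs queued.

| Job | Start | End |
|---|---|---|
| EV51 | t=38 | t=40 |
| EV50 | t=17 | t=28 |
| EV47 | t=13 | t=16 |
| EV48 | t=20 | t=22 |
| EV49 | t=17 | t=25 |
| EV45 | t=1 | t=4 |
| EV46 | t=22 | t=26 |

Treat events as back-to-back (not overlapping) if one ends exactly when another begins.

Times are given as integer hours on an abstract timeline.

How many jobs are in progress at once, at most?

Sweep the timeline, counting +1 at each start and −1 at each end (ends before starts at a tie):
t=1 start EV45 → 1
t=4 end EV45 → 0
t=13 start EV47 → 1
t=16 end EV47 → 0
t=17 start EV49 → 1
t=17 start EV50 → 2
t=20 start EV48 → 3
t=22 end EV48 → 2
t=22 start EV46 → 3
t=25 end EV49 → 2
t=26 end EV46 → 1
t=28 end EV50 → 0
t=38 start EV51 → 1
t=40 end EV51 → 0
Peak is 3, at t=20 (EV48, EV49, EV50).

3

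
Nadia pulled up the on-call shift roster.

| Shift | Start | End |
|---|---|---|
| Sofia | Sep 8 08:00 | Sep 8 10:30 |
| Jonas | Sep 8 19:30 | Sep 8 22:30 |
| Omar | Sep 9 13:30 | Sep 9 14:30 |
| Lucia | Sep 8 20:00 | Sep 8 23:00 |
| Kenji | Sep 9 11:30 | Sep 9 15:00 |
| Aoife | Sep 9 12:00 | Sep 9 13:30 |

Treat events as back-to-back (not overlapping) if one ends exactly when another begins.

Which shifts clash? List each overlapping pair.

Two intervals overlap when each starts before the other ends.
Sorted by start: Sofia, Jonas, Lucia, Kenji, Aoife, Omar.
Jonas starts after Sofia ends — done with Sofia.
Lucia starts before Jonas ends → Jonas and Lucia overlap.
Kenji starts after Jonas ends — done with Jonas.
Kenji starts after Lucia ends — done with Lucia.
Aoife starts before Kenji ends → Kenji and Aoife overlap.
Omar starts before Kenji ends → Kenji and Omar overlap.
Omar starts exactly when Aoife ends (back-to-back, no overlap).

Aoife & Kenji, Jonas & Lucia, Kenji & Omar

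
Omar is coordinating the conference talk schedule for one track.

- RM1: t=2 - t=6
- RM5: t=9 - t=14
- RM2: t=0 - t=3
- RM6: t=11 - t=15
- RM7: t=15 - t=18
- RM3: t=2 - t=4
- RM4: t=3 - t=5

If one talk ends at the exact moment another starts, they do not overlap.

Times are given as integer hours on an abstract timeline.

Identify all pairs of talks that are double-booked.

Sorted by start: RM2, RM1, RM3, RM4, RM5, RM6, RM7.
RM1 starts before RM2 ends → RM2 and RM1 overlap.
RM3 starts before RM2 ends → RM2 and RM3 overlap.
RM4 starts exactly when RM2 ends (back-to-back, no overlap), so nothing later overlaps RM2 either.
RM3 starts before RM1 ends → RM1 and RM3 overlap.
RM4 starts before RM1 ends → RM1 and RM4 overlap.
RM5 starts after RM1 ends, so nothing later overlaps RM1 either.
RM4 starts before RM3 ends → RM3 and RM4 overlap.
RM5 starts after RM3 ends, so nothing later overlaps RM3 either.
RM5 starts after RM4 ends, so nothing later overlaps RM4 either.
RM6 starts before RM5 ends → RM5 and RM6 overlap.
RM7 starts after RM5 ends.
RM7 starts exactly when RM6 ends (back-to-back, no overlap).

RM1 & RM2, RM1 & RM3, RM1 & RM4, RM2 & RM3, RM3 & RM4, RM5 & RM6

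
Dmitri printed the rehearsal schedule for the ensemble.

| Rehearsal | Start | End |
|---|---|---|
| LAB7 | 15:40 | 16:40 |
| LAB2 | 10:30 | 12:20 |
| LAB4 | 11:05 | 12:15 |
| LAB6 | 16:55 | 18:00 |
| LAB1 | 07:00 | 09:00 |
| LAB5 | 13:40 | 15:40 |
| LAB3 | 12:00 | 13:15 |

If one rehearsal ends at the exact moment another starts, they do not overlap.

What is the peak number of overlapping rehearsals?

Sort all start/end points and keep a running count:
07:00 start LAB1 → 1
09:00 end LAB1 → 0
10:30 start LAB2 → 1
11:05 start LAB4 → 2
12:00 start LAB3 → 3
12:15 end LAB4 → 2
12:20 end LAB2 → 1
13:15 end LAB3 → 0
13:40 start LAB5 → 1
15:40 end LAB5 → 0
15:40 start LAB7 → 1
16:40 end LAB7 → 0
16:55 start LAB6 → 1
18:00 end LAB6 → 0
Peak is 3, at 12:00 (LAB2, LAB3, LAB4).

3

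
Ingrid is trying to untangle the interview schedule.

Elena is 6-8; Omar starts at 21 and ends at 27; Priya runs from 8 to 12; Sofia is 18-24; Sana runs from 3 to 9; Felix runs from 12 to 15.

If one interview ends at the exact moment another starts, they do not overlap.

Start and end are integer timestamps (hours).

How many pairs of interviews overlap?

3

Two intervals overlap when each starts before the other ends.
Sorted by start: Sana, Elena, Priya, Felix, Sofia, Omar.
Elena starts before Sana ends → Sana and Elena overlap.
Priya starts before Sana ends → Sana and Priya overlap.
Felix starts after Sana ends, so Sana has no further overlaps.
Priya starts exactly when Elena ends (back-to-back, no overlap), so Elena has no further overlaps.
Felix starts exactly when Priya ends (back-to-back, no overlap), so Priya has no further overlaps.
Sofia starts after Felix ends, so Felix has no further overlaps.
Omar starts before Sofia ends → Sofia and Omar overlap.
Overlapping pairs: Elena & Sana, Omar & Sofia, Priya & Sana — 3 in total.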